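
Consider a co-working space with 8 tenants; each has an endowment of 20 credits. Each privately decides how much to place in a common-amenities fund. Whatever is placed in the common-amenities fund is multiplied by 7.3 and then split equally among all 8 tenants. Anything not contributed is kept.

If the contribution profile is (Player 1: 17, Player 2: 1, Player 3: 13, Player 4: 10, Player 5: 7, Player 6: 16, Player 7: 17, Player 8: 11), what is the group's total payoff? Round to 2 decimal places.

Total contributed: 17 + 1 + 13 + 10 + 7 + 16 + 17 + 11 = 92; total kept: 8 × 20 − 92 = 68.
The common-amenities fund pays out 7.3 × 92 = 671.60 in aggregate.
Group total = 68 + 671.60 = 739.60.

739.60 credits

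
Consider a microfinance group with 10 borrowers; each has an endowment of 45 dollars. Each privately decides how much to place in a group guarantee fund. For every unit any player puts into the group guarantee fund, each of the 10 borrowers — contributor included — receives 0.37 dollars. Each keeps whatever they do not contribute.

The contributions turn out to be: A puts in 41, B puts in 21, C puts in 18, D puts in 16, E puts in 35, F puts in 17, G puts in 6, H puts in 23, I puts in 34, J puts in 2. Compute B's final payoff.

102.81 dollars

Total contributed: 41 + 21 + 18 + 16 + 35 + 17 + 6 + 23 + 34 + 2 = 213.
Each receives 0.37 × 213 = 78.81 from the group guarantee fund.
B keeps 45 − 21 = 24, so B's payoff is 24 + 78.81 = 102.81.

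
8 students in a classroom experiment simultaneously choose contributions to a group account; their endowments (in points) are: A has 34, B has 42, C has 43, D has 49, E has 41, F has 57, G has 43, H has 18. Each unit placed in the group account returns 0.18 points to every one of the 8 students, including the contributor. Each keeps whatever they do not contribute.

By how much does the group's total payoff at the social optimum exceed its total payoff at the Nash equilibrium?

143.88 points

The private return per contributed unit is 0.18 < 1 for everyone, so the Nash equilibrium is zero contribution and the group total is Σ E_j = 34 + 42 + 43 + 49 + 41 + 57 + 43 + 18 = 327.
Each contributed unit returns 1.440 to the group, so the social optimum is full contribution by everyone: group total = 1.440 × 327 = 470.88.
Efficiency loss = (1.440 − 1) × 327 = 143.88.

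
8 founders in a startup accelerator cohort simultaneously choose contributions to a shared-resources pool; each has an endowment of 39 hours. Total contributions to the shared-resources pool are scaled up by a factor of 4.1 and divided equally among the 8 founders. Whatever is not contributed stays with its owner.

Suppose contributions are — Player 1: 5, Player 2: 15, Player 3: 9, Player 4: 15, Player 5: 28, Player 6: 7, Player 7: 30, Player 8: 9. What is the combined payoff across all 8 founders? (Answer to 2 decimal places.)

Total contributed: 5 + 15 + 9 + 15 + 28 + 7 + 30 + 9 = 118; total kept: 8 × 39 − 118 = 194.
The shared-resources pool pays out 4.1 × 118 = 483.80 in aggregate.
Group total = 194 + 483.80 = 677.80.

677.80 hours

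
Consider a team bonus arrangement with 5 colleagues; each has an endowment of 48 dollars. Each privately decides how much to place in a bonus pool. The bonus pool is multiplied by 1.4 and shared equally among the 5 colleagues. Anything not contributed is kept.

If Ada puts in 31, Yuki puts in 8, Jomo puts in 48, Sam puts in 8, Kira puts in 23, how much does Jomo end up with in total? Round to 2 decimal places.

Total contributed: 31 + 8 + 48 + 8 + 23 = 118.
Each receives 1.4 × 118 / 5 = 33.04 from the bonus pool.
Jomo keeps 48 − 48 = 0, so Jomo's payoff is 0 + 33.04 = 33.04.

33.04 dollars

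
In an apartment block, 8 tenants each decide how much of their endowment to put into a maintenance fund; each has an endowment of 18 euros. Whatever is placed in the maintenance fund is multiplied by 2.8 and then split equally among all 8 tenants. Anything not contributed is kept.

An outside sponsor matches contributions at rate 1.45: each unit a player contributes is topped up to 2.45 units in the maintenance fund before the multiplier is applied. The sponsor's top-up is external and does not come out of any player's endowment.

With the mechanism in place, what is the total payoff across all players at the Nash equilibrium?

Even with the mechanism, each unit contributed returns only 2.8 × 2.45 / 8 = 0.8575 per unit of net cost, so contributing nothing is still dominant.
At the Nash equilibrium no one contributes; group total payoff = 8 × 18 = 144.

144.00 euros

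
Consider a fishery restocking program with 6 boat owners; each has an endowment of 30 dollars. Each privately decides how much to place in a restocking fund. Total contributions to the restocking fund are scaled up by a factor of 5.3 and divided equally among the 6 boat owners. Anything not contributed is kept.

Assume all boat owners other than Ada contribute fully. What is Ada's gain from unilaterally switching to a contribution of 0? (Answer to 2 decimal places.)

Switching from a contribution of 30 to 0 lets Ada keep an extra 30 dollars, but lowers the restocking fund by 30, which costs Ada their own share of that drop: 5.3/6 × 30 = 26.50.
Net gain = 30 − 26.50 = 3.50. The private return per contributed unit (0.8833) is below 1, so free-riding is indeed the best response regardless of what the others do.

3.50 dollars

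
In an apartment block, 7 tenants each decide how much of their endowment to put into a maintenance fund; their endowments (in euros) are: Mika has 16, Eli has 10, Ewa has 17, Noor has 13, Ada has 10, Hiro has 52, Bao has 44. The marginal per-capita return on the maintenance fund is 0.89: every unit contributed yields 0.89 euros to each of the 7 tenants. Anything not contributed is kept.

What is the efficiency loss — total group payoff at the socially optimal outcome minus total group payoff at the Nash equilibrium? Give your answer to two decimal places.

The private return per contributed unit is 0.89 < 1 for everyone, so the Nash equilibrium is zero contribution and the group total is Σ E_j = 16 + 10 + 17 + 13 + 10 + 52 + 44 = 162.
Each contributed unit returns 6.230 to the group, so the social optimum is full contribution by everyone: group total = 6.230 × 162 = 1009.26.
Efficiency loss = (6.230 − 1) × 162 = 847.26.

847.26 euros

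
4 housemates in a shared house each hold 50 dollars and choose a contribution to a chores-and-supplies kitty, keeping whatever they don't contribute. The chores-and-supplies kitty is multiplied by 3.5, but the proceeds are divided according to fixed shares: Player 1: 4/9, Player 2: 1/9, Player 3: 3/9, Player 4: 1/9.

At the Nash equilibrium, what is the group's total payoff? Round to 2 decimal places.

450.00 dollars

Each unit j contributes comes back to j as 3.5 × (j's share), so j prefers to contribute only if that share exceeds 1/3.5 = 0.2857; otherwise keeping the unit dominates.
Player 1 and Player 3 clear that bar, contributing 50 each; the remaining 2 contribute 0. Total contributed: 100.
The chores-and-supplies kitty pays out 3.5 × 100 = 350.00 in total (split across the unequal shares, but the aggregate is all that matters for the group sum).
The 2 free-riders keep 50 each, adding 100. Group total = 100 + 350.00 = 450.00.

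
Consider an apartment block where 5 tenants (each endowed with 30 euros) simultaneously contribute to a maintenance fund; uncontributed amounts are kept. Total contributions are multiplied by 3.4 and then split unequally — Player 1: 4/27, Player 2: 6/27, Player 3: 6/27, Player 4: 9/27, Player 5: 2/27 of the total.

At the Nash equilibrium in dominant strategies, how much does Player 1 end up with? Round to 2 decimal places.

45.11 euros

For player j, contributing a unit is worthwhile iff 3.4 × (j's share) ≥ 1, i.e. iff j's share is at least 0.2941.
Only Player 4 (9/27) clears that bar, contributing 30; the remaining 4 contribute 0. Total contributed: 30.
Player 1 keeps 30 and receives 3.4 × 30 × 4/27 = 15.11 from the maintenance fund, for a payoff of 45.11.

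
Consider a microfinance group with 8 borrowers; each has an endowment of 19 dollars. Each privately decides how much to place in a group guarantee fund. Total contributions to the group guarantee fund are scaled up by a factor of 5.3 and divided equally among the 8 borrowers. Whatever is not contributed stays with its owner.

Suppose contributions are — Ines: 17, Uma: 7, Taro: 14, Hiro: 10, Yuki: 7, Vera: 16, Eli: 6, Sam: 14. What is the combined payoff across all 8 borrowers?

543.30 dollars

Total contributed: 17 + 7 + 14 + 10 + 7 + 16 + 6 + 14 = 91; total kept: 8 × 19 − 91 = 61.
The group guarantee fund pays out 5.3 × 91 = 482.30 in aggregate.
Group total = 61 + 482.30 = 543.30.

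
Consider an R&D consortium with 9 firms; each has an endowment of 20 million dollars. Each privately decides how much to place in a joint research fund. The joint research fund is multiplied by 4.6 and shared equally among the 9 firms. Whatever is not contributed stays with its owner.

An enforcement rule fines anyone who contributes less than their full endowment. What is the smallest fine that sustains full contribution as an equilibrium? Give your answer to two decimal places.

Given the others contribute fully, the best deviation is to contribute 0 (any partial contribution still incurs the fine and gives up units whose private return 0.5111 is below 1).
Deviating from 20 to 0 saves 20 million dollars but forfeits the deviator's share of the drop in the joint research fund: 4.6/9 × 20 = 10.22.
So the deviation gain is 20 − 10.22 = 9.78, and the fine must be at least 9.78 million dollars to wipe it out.

9.78 million dollars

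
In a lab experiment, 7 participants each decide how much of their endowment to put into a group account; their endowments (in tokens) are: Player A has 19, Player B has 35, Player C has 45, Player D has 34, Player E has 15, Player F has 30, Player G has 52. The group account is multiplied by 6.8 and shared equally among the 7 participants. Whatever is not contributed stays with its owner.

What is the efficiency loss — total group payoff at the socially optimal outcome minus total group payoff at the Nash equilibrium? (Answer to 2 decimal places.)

1334.00 tokens

The private return per contributed unit is 6.8/7 = 0.9714 < 1 for every player regardless of endowment, so the Nash equilibrium is zero contribution and the group total is Σ E_j = 19 + 35 + 45 + 34 + 15 + 30 + 52 = 230.
Each contributed unit returns 6.800 to the group, so the social optimum is full contribution by everyone: group total = 6.800 × 230 = 1564.00.
Efficiency loss = (6.800 − 1) × 230 = 1334.00.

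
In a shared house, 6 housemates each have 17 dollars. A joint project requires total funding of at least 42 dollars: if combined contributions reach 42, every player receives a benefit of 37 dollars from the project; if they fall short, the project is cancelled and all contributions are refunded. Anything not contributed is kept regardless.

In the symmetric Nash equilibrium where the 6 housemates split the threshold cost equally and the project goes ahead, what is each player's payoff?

Equal share of the threshold: 42/6 = 7.
At this profile no one gains by cutting their contribution: any cut drops the total below 42, the project is cancelled, contributions are refunded, and the deviator ends with 17, which is less than 17 − 7 + 37 = 47. Contributing more than 7 just wastes the excess. So contributing exactly 7 is a best response.
Each player's payoff: 17 − 7 + 37 = 47.

47 dollars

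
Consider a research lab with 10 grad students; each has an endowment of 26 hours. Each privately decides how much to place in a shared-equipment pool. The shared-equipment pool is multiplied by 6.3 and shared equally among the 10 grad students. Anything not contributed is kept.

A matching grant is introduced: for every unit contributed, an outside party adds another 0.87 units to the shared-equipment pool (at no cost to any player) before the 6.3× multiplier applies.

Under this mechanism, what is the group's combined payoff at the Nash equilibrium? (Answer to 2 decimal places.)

Under the mechanism each unit contributed yields 6.3 × 1.87 / 10 = 1.1781 back to its contributor per unit of net cost, which exceeds 1, making full contribution the dominant choice for everyone.
At the Nash equilibrium everyone contributes 26. Group total payoff = 6.3 × 1.87 × 260 = 3063.06.

3063.06 hours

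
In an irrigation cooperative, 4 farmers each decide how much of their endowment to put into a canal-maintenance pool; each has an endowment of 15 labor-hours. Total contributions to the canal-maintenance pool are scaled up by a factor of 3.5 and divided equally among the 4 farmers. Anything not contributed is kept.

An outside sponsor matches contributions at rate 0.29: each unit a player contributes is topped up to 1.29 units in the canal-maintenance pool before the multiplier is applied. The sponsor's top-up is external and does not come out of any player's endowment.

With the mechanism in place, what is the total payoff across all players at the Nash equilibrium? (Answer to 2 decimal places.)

270.90 labor-hours

With the mechanism, a contributed unit returns 3.5 × 1.29 / 4 = 1.1288 per unit of net cost to the contributor — now above 1 — so contributing fully is weakly dominant for every player.
So the Nash equilibrium is full contribution by all 4; the group earns 3.5 × 1.29 × 60 = 270.90.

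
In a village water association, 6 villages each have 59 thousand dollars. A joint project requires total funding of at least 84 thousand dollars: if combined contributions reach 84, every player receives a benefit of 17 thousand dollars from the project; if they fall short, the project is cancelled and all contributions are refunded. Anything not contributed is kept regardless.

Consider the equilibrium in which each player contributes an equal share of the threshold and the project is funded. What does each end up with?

Equal share of the threshold: 84/6 = 14.
At this profile no one gains by cutting their contribution: any cut drops the total below 84, the project is cancelled, contributions are refunded, and the deviator ends with 59, which is less than 59 − 14 + 17 = 62. Contributing more than 14 just wastes the excess. So contributing exactly 14 is a best response.
Each player's payoff: 59 − 14 + 17 = 62.

62 thousand dollars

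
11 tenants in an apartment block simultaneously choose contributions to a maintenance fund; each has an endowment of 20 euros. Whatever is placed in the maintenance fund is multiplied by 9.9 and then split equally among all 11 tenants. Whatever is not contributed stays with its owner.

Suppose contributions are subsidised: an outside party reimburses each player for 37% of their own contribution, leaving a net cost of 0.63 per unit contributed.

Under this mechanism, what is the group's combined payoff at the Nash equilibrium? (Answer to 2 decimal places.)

With the mechanism, a contributed unit returns (9.9/11) / 0.63 = 1.4286 per unit of net cost to the contributor — now above 1 — so contributing fully is weakly dominant for every player.
At the Nash equilibrium everyone contributes 20. Group total payoff = 11 × (20 × 0.37 + 9.9 × 20) = 2259.40.

2259.40 euros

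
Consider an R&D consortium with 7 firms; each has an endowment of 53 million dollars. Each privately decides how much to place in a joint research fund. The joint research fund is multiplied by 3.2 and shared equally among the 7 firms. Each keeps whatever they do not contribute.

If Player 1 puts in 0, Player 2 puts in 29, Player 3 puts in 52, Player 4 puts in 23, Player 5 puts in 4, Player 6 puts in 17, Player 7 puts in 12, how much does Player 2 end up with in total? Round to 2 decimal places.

Total contributed: 0 + 29 + 52 + 23 + 4 + 17 + 12 = 137.
Each receives 3.2 × 137 / 7 = 62.63 from the joint research fund.
Player 2 keeps 53 − 29 = 24, so Player 2's payoff is 24 + 62.63 = 86.63.

86.63 million dollars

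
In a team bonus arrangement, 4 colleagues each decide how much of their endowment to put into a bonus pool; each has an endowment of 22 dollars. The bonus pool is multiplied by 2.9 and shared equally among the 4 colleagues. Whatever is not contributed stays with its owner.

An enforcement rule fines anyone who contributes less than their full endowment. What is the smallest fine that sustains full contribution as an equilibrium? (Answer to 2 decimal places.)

Given the others contribute fully, the best deviation is to contribute 0 (any partial contribution still incurs the fine and gives up units whose private return 0.7250 is below 1).
Deviating from 22 to 0 saves 22 dollars but forfeits the deviator's share of the drop in the bonus pool: 2.9/4 × 22 = 15.95.
So the deviation gain is 22 − 15.95 = 6.05, and the fine must be at least 6.05 dollars to wipe it out.

6.05 dollars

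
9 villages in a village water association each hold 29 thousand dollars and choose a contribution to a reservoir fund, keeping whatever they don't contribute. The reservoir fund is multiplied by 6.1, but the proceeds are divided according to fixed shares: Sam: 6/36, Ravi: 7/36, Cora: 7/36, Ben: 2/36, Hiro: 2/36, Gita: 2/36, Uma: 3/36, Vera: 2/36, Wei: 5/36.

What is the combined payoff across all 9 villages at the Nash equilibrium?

704.70 thousand dollars

For player j, contributing a unit is worthwhile iff 6.1 × (j's share) ≥ 1, i.e. iff j's share is at least 0.1639.
The shares above 0.1639 belong to Sam, Ravi and Cora, contributing 29 each; the remaining 6 contribute 0. Total contributed: 87.
The reservoir fund pays out 6.1 × 87 = 530.70 in total (split across the unequal shares, but the aggregate is all that matters for the group sum).
The 6 free-riders keep 29 each, adding 174. Group total = 174 + 530.70 = 704.70.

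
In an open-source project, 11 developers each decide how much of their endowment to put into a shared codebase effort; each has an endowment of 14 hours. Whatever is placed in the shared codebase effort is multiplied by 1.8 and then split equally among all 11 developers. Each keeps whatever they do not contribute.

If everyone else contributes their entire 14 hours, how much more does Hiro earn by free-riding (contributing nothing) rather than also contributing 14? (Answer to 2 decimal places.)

11.71 hours

Switching from a contribution of 14 to 0 lets Hiro keep an extra 14 hours, but lowers the shared codebase effort by 14, which costs Hiro their own share of that drop: 1.8/11 × 14 = 2.29.
Net gain = 14 − 2.29 = 11.71. The private return per contributed unit (0.1636) is below 1, so free-riding is indeed the best response regardless of what the others do.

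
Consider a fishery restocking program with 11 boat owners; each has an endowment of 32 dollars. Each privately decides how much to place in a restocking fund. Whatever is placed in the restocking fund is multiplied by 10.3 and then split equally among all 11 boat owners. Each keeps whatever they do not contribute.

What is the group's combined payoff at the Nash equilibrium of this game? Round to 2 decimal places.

352.00 dollars

Each contributed unit returns 10.3/11 = 0.9364 to its contributor — below 1 — so contributing 0 is dominant for every player. At the Nash equilibrium everyone keeps their 32, and the group total is 11 × 32 = 352.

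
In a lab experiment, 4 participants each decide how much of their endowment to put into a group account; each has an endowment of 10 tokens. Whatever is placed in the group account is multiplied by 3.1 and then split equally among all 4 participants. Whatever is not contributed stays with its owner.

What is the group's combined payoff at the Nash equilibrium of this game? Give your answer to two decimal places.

40.00 tokens

Each contributed unit returns 3.1/4 = 0.7750 to its contributor — below 1 — so contributing 0 is dominant for every player. At the Nash equilibrium everyone keeps their 10, and the group total is 4 × 10 = 40.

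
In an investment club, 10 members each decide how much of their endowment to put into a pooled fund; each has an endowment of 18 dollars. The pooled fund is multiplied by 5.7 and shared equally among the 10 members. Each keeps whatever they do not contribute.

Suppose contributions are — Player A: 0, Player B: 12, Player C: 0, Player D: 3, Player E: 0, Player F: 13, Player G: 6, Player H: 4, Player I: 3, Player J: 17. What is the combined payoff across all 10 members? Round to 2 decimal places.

452.60 dollars

Total contributed: 0 + 12 + 0 + 3 + 0 + 13 + 6 + 4 + 3 + 17 = 58; total kept: 10 × 18 − 58 = 122.
The pooled fund pays out 5.7 × 58 = 330.60 in aggregate.
Group total = 122 + 330.60 = 452.60.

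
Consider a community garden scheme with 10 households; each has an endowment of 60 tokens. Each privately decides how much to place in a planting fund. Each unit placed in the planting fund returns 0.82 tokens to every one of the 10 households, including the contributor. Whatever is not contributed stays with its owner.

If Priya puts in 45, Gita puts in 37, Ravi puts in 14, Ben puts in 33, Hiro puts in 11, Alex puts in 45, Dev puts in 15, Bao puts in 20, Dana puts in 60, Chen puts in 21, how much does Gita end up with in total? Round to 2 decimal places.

Total contributed: 45 + 37 + 14 + 33 + 11 + 45 + 15 + 20 + 60 + 21 = 301.
Each receives 0.82 × 301 = 246.82 from the planting fund.
Gita keeps 60 − 37 = 23, so Gita's payoff is 23 + 246.82 = 269.82.

269.82 tokens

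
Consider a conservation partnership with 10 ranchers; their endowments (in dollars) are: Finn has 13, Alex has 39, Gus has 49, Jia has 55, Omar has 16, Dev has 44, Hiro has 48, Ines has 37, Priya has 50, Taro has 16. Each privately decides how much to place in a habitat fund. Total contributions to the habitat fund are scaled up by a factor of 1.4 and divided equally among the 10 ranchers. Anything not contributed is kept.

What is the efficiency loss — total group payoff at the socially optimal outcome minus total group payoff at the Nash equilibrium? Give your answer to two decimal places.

146.80 dollars

The private return per contributed unit is 1.4/10 = 0.1400 < 1 for every player regardless of endowment, so the Nash equilibrium is zero contribution and the group total is Σ E_j = 13 + 39 + 49 + 55 + 16 + 44 + 48 + 37 + 50 + 16 = 367.
Each contributed unit returns 1.400 to the group, so the social optimum is full contribution by everyone: group total = 1.400 × 367 = 513.80.
Efficiency loss = (1.400 − 1) × 367 = 146.80.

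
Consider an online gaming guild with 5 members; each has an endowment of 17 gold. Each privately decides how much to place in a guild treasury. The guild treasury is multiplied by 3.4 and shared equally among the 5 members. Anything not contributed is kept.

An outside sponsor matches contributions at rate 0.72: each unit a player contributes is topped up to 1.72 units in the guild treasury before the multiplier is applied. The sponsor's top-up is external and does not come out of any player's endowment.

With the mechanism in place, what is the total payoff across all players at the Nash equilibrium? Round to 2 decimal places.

497.08 gold

With the mechanism, a contributed unit returns 3.4 × 1.72 / 5 = 1.1696 per unit of net cost to the contributor — now above 1 — so contributing fully is weakly dominant for every player.
So the Nash equilibrium is full contribution by all 5; the group earns 3.4 × 1.72 × 85 = 497.08.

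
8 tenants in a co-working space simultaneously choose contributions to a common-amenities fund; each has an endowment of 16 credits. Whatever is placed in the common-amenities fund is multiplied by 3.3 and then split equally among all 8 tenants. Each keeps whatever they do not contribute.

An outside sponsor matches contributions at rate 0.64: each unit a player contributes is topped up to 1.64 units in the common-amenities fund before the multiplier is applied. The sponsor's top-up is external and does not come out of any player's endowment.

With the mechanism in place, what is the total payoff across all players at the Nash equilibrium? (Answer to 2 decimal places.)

Even with the mechanism, each unit contributed returns only 3.3 × 1.64 / 8 = 0.6765 per unit of net cost, so contributing nothing is still dominant.
At the Nash equilibrium no one contributes; group total payoff = 8 × 16 = 128.

128.00 credits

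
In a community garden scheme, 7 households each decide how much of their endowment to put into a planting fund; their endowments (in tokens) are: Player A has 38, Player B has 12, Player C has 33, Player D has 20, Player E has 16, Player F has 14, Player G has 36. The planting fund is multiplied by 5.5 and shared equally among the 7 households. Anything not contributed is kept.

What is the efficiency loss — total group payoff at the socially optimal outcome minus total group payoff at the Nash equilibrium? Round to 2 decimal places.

The private return per contributed unit is 5.5/7 = 0.7857 < 1 for every player regardless of endowment, so the Nash equilibrium is zero contribution and the group total is Σ E_j = 38 + 12 + 33 + 20 + 16 + 14 + 36 = 169.
Each contributed unit returns 5.500 to the group, so the social optimum is full contribution by everyone: group total = 5.500 × 169 = 929.50.
Efficiency loss = (5.500 − 1) × 169 = 760.50.

760.50 tokens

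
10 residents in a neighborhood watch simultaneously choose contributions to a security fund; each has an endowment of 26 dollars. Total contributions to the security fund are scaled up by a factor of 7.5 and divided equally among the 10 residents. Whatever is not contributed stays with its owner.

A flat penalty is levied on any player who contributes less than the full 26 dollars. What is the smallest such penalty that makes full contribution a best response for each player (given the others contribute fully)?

Given the others contribute fully, the best deviation is to contribute 0 (any partial contribution still incurs the fine and gives up units whose private return 0.7500 is below 1).
Deviating from 26 to 0 saves 26 dollars but forfeits the deviator's share of the drop in the security fund: 7.5/10 × 26 = 19.50.
So the deviation gain is 26 − 19.50 = 6.50, and the fine must be at least 6.50 dollars to wipe it out.

6.50 dollars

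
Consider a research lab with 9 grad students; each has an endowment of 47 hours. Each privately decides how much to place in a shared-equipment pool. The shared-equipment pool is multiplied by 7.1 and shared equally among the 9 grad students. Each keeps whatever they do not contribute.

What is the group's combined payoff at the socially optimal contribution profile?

Each contributed unit returns 7.100 to the group as a whole (0.7889 to each of 9 players), which exceeds 1, so the social optimum is full contribution: group total = 7.100 × 423 = 3003.30.

3003.30 hours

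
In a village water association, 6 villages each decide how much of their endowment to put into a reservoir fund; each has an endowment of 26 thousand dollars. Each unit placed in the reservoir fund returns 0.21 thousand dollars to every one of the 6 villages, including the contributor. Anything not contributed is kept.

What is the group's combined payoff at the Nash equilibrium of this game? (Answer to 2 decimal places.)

The private return per contributed unit is 0.21 < 1, so contributing 0 is dominant for every player. At the Nash equilibrium everyone keeps their 26, and the group total is 6 × 26 = 156.

156.00 thousand dollars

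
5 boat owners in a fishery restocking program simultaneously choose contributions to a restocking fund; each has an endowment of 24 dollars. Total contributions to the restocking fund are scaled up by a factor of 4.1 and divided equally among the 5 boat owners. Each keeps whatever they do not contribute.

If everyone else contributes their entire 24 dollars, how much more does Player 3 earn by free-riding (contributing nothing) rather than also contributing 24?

Switching from a contribution of 24 to 0 lets Player 3 keep an extra 24 dollars, but lowers the restocking fund by 24, which costs Player 3 their own share of that drop: 4.1/5 × 24 = 19.68.
Net gain = 24 − 19.68 = 4.32. The private return per contributed unit (0.8200) is below 1, so free-riding is indeed the best response regardless of what the others do.

4.32 dollars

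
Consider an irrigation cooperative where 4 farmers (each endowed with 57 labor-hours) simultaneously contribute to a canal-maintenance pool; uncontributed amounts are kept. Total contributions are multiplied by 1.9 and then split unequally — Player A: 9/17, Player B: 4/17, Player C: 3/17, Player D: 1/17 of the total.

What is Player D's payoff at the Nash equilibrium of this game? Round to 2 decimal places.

63.37 labor-hours

For player j, contributing a unit is worthwhile iff 1.9 × (j's share) ≥ 1, i.e. iff j's share is at least 0.5263.
Only Player A (9/17) clears that bar, contributing 57; the remaining 3 contribute 0. Total contributed: 57.
Player D keeps 57 and receives 1.9 × 57 × 1/17 = 6.37 from the canal-maintenance pool, for a payoff of 63.37.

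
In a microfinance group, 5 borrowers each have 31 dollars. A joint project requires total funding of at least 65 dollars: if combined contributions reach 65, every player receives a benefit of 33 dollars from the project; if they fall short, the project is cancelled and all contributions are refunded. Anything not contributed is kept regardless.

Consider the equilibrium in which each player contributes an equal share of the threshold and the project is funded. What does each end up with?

Equal share of the threshold: 65/5 = 13.
At this profile no one gains by cutting their contribution: any cut drops the total below 65, the project is cancelled, contributions are refunded, and the deviator ends with 31, which is less than 31 − 13 + 33 = 51. Contributing more than 13 just wastes the excess. So contributing exactly 13 is a best response.
Each player's payoff: 31 − 13 + 33 = 51.

51 dollars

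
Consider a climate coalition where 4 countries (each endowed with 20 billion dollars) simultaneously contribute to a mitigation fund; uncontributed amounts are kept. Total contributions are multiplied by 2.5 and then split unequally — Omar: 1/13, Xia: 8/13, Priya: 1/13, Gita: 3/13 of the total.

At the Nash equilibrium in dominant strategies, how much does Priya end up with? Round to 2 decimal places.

23.85 billion dollars

Each unit j contributes comes back to j as 2.5 × (j's share), so j prefers to contribute only if that share exceeds 1/2.5 = 0.4000; otherwise keeping the unit dominates.
The only share above 0.4000 is Xia's 8/13, contributing 20; the remaining 3 contribute 0. Total contributed: 20.
Priya keeps 20 and receives 2.5 × 20 × 1/13 = 3.85 from the mitigation fund, for a payoff of 23.85.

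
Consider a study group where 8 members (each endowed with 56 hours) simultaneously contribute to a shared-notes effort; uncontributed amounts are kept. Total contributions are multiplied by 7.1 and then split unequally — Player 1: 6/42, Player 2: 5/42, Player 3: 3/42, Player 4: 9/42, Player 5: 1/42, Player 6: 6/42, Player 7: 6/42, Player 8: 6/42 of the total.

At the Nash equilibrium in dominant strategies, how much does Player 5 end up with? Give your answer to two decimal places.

For player j, contributing a unit is worthwhile iff 7.1 × (j's share) ≥ 1, i.e. iff j's share is at least 0.1408.
The shares above 0.1408 belong to Player 1, Player 4, Player 6, Player 7 and Player 8, contributing 56 each; the remaining 3 contribute 0. Total contributed: 280.
Player 5 keeps 56 and receives 7.1 × 280 × 1/42 = 47.33 from the shared-notes effort, for a payoff of 103.33.

103.33 hours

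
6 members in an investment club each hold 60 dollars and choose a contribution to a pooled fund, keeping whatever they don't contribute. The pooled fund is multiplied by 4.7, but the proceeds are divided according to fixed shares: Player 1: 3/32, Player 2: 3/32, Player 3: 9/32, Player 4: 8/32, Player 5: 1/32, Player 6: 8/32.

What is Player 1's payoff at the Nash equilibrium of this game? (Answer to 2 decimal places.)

For player j, contributing a unit is worthwhile iff 4.7 × (j's share) ≥ 1, i.e. iff j's share is at least 0.2128.
Player 3, Player 4 and Player 6 clear that bar, contributing 60 each; the remaining 3 contribute 0. Total contributed: 180.
Player 1 keeps 60 and receives 4.7 × 180 × 3/32 = 79.31 from the pooled fund, for a payoff of 139.31.

139.31 dollars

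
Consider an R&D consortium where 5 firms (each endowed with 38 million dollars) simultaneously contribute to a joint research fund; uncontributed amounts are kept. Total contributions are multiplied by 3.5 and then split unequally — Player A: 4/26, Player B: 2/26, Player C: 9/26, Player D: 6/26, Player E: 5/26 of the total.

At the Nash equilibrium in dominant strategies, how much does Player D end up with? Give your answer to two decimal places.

Player j's private return per contributed unit is 3.5 × (j's share). Contributing is weakly dominant for j when that share is at least 1/3.5 = 0.2857, and contributing 0 is dominant otherwise.
Only Player C (9/26) clears that bar, contributing 38; the remaining 4 contribute 0. Total contributed: 38.
Player D keeps 38 and receives 3.5 × 38 × 6/26 = 30.69 from the joint research fund, for a payoff of 68.69.

68.69 million dollars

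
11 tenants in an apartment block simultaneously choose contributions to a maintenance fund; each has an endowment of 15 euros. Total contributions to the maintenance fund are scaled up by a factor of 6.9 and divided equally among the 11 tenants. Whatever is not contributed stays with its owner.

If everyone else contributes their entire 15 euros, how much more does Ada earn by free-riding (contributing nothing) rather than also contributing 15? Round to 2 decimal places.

Switching from a contribution of 15 to 0 lets Ada keep an extra 15 euros, but lowers the maintenance fund by 15, which costs Ada their own share of that drop: 6.9/11 × 15 = 9.41.
Net gain = 15 − 9.41 = 5.59. The private return per contributed unit (0.6273) is below 1, so free-riding is indeed the best response regardless of what the others do.

5.59 euros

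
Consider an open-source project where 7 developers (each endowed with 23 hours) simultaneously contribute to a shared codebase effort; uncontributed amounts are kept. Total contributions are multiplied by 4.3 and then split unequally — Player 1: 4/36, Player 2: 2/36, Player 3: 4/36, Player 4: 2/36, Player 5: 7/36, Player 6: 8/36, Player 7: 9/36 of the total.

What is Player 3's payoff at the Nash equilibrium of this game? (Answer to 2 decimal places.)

33.99 hours

Player j's private return per contributed unit is 4.3 × (j's share). Contributing is weakly dominant for j when that share is at least 1/4.3 = 0.2326, and contributing 0 is dominant otherwise.
Player 7 alone (share 9/36) is above the threshold, contributing 23; the remaining 6 contribute 0. Total contributed: 23.
Player 3 keeps 23 and receives 4.3 × 23 × 4/36 = 10.99 from the shared codebase effort, for a payoff of 33.99.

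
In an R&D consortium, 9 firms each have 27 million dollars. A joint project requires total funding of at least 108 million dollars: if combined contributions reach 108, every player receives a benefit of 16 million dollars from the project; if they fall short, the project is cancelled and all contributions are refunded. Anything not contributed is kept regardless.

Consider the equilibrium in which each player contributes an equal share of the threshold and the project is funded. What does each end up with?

31 million dollars

Equal share of the threshold: 108/9 = 12.
At this profile no one gains by cutting their contribution: any cut drops the total below 108, the project is cancelled, contributions are refunded, and the deviator ends with 27, which is less than 27 − 12 + 16 = 31. Contributing more than 12 just wastes the excess. So contributing exactly 12 is a best response.
Each player's payoff: 27 − 12 + 16 = 31.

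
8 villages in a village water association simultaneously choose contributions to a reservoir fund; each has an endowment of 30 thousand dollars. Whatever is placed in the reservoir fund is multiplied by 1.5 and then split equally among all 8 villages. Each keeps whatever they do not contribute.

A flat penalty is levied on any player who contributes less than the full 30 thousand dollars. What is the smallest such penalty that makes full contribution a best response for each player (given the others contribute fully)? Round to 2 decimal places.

Given the others contribute fully, the best deviation is to contribute 0 (any partial contribution still incurs the fine and gives up units whose private return 0.1875 is below 1).
Deviating from 30 to 0 saves 30 thousand dollars but forfeits the deviator's share of the drop in the reservoir fund: 1.5/8 × 30 = 5.62.
So the deviation gain is 30 − 5.62 = 24.38, and the fine must be at least 24.38 thousand dollars to wipe it out.

24.38 thousand dollars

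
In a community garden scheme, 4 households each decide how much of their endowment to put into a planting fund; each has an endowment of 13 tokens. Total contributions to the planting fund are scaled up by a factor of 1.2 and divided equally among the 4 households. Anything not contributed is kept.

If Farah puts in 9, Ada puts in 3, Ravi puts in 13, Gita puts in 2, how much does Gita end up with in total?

19.10 tokens

Total contributed: 9 + 3 + 13 + 2 = 27.
Each receives 1.2 × 27 / 4 = 8.10 from the planting fund.
Gita keeps 13 − 2 = 11, so Gita's payoff is 11 + 8.10 = 19.10.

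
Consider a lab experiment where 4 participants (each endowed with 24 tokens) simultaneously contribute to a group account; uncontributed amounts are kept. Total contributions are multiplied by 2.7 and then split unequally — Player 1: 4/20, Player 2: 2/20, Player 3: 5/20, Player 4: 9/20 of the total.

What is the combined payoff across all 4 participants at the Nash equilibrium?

136.80 tokens

A player with share s gets back 2.7·s per unit contributed, so full contribution is dominant for anyone with s > 1/2.7 = 0.3704 and zero contribution is dominant for anyone below.
Player 4 alone (share 9/20) is above the threshold, contributing 24; the remaining 3 contribute 0. Total contributed: 24.
The group account pays out 2.7 × 24 = 64.80 in total (split across the unequal shares, but the aggregate is all that matters for the group sum).
The 3 free-riders keep 24 each, adding 72. Group total = 72 + 64.80 = 136.80.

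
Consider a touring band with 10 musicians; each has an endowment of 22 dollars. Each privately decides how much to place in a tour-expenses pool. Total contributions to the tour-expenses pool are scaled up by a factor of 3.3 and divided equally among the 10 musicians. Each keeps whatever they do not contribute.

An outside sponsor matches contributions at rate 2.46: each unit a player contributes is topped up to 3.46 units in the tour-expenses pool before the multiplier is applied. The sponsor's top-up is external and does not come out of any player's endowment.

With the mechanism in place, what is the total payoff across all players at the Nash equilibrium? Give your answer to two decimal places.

With the mechanism, a contributed unit returns 3.3 × 3.46 / 10 = 1.1418 per unit of net cost to the contributor — now above 1 — so contributing fully is weakly dominant for every player.
At the Nash equilibrium everyone contributes 22. Group total payoff = 3.3 × 3.46 × 220 = 2511.96.

2511.96 dollars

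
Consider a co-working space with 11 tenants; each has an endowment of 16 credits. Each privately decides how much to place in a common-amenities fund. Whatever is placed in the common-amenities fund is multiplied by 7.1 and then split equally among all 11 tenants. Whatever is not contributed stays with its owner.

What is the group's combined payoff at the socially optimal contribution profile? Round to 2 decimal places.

1249.60 credits

Each contributed unit returns 7.100 to the group as a whole (0.6455 to each of 11 players), which exceeds 1, so the social optimum is full contribution: group total = 7.100 × 176 = 1249.60.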